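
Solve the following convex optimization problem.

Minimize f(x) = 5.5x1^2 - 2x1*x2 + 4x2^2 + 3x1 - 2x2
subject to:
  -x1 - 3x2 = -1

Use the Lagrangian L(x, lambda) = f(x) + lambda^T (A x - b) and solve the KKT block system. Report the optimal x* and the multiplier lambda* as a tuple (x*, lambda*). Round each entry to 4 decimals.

Form the Lagrangian:
  L(x, lambda) = (1/2) x^T Q x + c^T x + lambda^T (A x - b)
Stationarity (grad_x L = 0): Q x + c + A^T lambda = 0.
Primal feasibility: A x = b.

This gives the KKT block system:
  [ Q   A^T ] [ x     ]   [-c ]
  [ A    0  ] [ lambda ] = [ b ]

Solving the linear system:
  x*      = (-0.1597, 0.3866)
  lambda* = (0.4706)
  f(x*)   = -0.3908

x* = (-0.1597, 0.3866), lambda* = (0.4706)


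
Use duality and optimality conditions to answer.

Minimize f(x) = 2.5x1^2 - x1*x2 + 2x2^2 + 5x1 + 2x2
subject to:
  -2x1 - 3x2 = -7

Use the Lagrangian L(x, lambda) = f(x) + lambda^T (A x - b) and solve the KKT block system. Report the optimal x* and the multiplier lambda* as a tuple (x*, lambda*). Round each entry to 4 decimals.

Form the Lagrangian:
  L(x, lambda) = (1/2) x^T Q x + c^T x + lambda^T (A x - b)
Stationarity (grad_x L = 0): Q x + c + A^T lambda = 0.
Primal feasibility: A x = b.

This gives the KKT block system:
  [ Q   A^T ] [ x     ]   [-c ]
  [ A    0  ] [ lambda ] = [ b ]

Solving the linear system:
  x*      = (0.6027, 1.9315)
  lambda* = (3.0411)
  f(x*)   = 14.0822

x* = (0.6027, 1.9315), lambda* = (3.0411)


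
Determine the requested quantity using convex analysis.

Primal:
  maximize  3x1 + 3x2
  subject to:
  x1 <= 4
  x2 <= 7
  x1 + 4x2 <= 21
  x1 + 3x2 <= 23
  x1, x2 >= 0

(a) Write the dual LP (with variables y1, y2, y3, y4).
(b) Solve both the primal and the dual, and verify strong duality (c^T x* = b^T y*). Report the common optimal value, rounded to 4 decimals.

The standard primal-dual pair for 'max c^T x s.t. A x <= b, x >= 0' is:
  Dual:  min b^T y  s.t.  A^T y >= c,  y >= 0.

So the dual LP is:
  minimize  4y1 + 7y2 + 21y3 + 23y4
  subject to:
    y1 + y3 + y4 >= 3
    y2 + 4y3 + 3y4 >= 3
    y1, y2, y3, y4 >= 0

Solving the primal: x* = (4, 4.25).
  primal value c^T x* = 24.75.
Solving the dual: y* = (2.25, 0, 0.75, 0).
  dual value b^T y* = 24.75.
Strong duality: c^T x* = b^T y*. Confirmed.

24.75


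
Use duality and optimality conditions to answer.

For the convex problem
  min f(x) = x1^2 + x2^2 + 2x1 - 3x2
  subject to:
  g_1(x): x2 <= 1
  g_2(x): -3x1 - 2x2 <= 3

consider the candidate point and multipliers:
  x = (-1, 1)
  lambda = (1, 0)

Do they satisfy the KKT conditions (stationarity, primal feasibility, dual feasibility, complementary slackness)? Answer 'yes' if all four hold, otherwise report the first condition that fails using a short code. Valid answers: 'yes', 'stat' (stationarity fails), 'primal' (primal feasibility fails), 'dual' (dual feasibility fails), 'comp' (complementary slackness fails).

Gradient of f: grad f(x) = Q x + c = (0, -1)
Constraint values g_i(x) = a_i^T x - b_i:
  g_1((-1, 1)) = 0
  g_2((-1, 1)) = -2
Stationarity residual: grad f(x) + sum_i lambda_i a_i = (0, 0)
  -> stationarity OK
Primal feasibility (all g_i <= 0): OK
Dual feasibility (all lambda_i >= 0): OK
Complementary slackness (lambda_i * g_i(x) = 0 for all i): OK

Verdict: yes, KKT holds.

yes


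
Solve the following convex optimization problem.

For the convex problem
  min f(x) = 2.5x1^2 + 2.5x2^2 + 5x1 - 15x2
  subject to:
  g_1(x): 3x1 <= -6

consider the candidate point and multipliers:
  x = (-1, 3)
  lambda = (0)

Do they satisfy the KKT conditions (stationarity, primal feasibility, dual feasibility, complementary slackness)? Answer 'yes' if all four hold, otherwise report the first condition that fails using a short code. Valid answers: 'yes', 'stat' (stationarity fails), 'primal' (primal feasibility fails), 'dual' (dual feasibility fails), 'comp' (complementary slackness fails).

Gradient of f: grad f(x) = Q x + c = (0, 0)
Constraint values g_i(x) = a_i^T x - b_i:
  g_1((-1, 3)) = 3
Stationarity residual: grad f(x) + sum_i lambda_i a_i = (0, 0)
  -> stationarity OK
Primal feasibility (all g_i <= 0): FAILS
Dual feasibility (all lambda_i >= 0): OK
Complementary slackness (lambda_i * g_i(x) = 0 for all i): OK

Verdict: the first failing condition is primal_feasibility -> primal.

primal


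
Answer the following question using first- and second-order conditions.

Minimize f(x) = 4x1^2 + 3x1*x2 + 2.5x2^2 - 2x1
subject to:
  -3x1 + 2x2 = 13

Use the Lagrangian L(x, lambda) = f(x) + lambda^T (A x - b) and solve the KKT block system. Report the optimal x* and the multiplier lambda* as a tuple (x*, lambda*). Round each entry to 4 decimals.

Form the Lagrangian:
  L(x, lambda) = (1/2) x^T Q x + c^T x + lambda^T (A x - b)
Stationarity (grad_x L = 0): Q x + c + A^T lambda = 0.
Primal feasibility: A x = b.

This gives the KKT block system:
  [ Q   A^T ] [ x     ]   [-c ]
  [ A    0  ] [ lambda ] = [ b ]

Solving the linear system:
  x*      = (-2.3451, 2.9823)
  lambda* = (-3.9381)
  f(x*)   = 27.9425

x* = (-2.3451, 2.9823), lambda* = (-3.9381)


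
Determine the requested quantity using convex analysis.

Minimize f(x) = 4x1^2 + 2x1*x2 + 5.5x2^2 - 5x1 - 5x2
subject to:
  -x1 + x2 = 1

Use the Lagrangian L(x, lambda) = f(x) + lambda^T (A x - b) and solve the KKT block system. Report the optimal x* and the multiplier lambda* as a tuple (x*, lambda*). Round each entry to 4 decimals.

Form the Lagrangian:
  L(x, lambda) = (1/2) x^T Q x + c^T x + lambda^T (A x - b)
Stationarity (grad_x L = 0): Q x + c + A^T lambda = 0.
Primal feasibility: A x = b.

This gives the KKT block system:
  [ Q   A^T ] [ x     ]   [-c ]
  [ A    0  ] [ lambda ] = [ b ]

Solving the linear system:
  x*      = (-0.1304, 0.8696)
  lambda* = (-4.3043)
  f(x*)   = 0.3043

x* = (-0.1304, 0.8696), lambda* = (-4.3043)


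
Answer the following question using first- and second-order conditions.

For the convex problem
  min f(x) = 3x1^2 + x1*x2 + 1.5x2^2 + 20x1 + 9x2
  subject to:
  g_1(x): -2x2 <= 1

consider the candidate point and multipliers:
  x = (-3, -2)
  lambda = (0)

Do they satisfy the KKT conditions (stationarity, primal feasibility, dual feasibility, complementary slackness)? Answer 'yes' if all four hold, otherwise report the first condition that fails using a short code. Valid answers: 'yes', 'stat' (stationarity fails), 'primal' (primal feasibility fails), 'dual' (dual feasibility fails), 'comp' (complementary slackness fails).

Gradient of f: grad f(x) = Q x + c = (0, 0)
Constraint values g_i(x) = a_i^T x - b_i:
  g_1((-3, -2)) = 3
Stationarity residual: grad f(x) + sum_i lambda_i a_i = (0, 0)
  -> stationarity OK
Primal feasibility (all g_i <= 0): FAILS
Dual feasibility (all lambda_i >= 0): OK
Complementary slackness (lambda_i * g_i(x) = 0 for all i): OK

Verdict: the first failing condition is primal_feasibility -> primal.

primal


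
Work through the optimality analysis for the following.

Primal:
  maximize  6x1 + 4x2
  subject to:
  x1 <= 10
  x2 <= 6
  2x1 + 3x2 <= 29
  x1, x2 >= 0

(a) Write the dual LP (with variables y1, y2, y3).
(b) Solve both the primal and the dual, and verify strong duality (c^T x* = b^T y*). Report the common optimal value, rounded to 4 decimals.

The standard primal-dual pair for 'max c^T x s.t. A x <= b, x >= 0' is:
  Dual:  min b^T y  s.t.  A^T y >= c,  y >= 0.

So the dual LP is:
  minimize  10y1 + 6y2 + 29y3
  subject to:
    y1 + 2y3 >= 6
    y2 + 3y3 >= 4
    y1, y2, y3 >= 0

Solving the primal: x* = (10, 3).
  primal value c^T x* = 72.
Solving the dual: y* = (3.3333, 0, 1.3333).
  dual value b^T y* = 72.
Strong duality: c^T x* = b^T y*. Confirmed.

72


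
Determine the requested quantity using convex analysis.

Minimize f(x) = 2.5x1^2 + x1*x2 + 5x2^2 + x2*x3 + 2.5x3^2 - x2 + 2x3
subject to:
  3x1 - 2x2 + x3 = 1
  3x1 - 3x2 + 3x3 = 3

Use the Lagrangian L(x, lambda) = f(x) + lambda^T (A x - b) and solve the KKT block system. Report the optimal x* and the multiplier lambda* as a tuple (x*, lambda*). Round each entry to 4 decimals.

Form the Lagrangian:
  L(x, lambda) = (1/2) x^T Q x + c^T x + lambda^T (A x - b)
Stationarity (grad_x L = 0): Q x + c + A^T lambda = 0.
Primal feasibility: A x = b.

This gives the KKT block system:
  [ Q   A^T ] [ x     ]   [-c ]
  [ A    0  ] [ lambda ] = [ b ]

Solving the linear system:
  x*      = (-0.1207, -0.2414, 0.8793)
  lambda* = (3.5, -3.2184)
  f(x*)   = 4.0776

x* = (-0.1207, -0.2414, 0.8793), lambda* = (3.5, -3.2184)


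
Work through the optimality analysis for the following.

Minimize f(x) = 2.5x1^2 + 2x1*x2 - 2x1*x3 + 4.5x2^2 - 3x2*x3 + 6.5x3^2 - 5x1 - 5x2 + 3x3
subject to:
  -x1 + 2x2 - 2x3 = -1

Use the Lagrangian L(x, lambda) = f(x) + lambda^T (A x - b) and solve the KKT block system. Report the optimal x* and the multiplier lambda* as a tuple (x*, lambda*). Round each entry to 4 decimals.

Form the Lagrangian:
  L(x, lambda) = (1/2) x^T Q x + c^T x + lambda^T (A x - b)
Stationarity (grad_x L = 0): Q x + c + A^T lambda = 0.
Primal feasibility: A x = b.

This gives the KKT block system:
  [ Q   A^T ] [ x     ]   [-c ]
  [ A    0  ] [ lambda ] = [ b ]

Solving the linear system:
  x*      = (1.1295, 0.1655, 0.1007)
  lambda* = (0.777)
  f(x*)   = -2.6978

x* = (1.1295, 0.1655, 0.1007), lambda* = (0.777)


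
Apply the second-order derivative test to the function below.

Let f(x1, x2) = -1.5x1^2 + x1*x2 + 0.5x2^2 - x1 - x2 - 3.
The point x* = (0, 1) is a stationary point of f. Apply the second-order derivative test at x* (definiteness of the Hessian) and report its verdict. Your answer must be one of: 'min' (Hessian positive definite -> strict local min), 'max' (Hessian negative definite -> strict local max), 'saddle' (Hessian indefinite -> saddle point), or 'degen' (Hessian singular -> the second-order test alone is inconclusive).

Compute the Hessian H = grad^2 f:
  H = [[-3, 1], [1, 1]]
Verify stationarity: grad f(x*) = H x* + g = (0, 0).
Eigenvalues of H: -3.2361, 1.2361.
Eigenvalues have mixed signs, so H is indefinite -> x* is a saddle point.

saddle


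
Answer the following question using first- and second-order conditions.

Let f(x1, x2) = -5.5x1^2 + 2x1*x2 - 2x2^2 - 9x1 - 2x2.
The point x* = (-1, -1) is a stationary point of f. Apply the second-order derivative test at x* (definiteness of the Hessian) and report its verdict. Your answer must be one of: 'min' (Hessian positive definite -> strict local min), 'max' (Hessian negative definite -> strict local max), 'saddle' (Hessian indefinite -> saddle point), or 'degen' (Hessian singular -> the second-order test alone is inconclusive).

Compute the Hessian H = grad^2 f:
  H = [[-11, 2], [2, -4]]
Verify stationarity: grad f(x*) = H x* + g = (0, 0).
Eigenvalues of H: -11.5311, -3.4689.
Both eigenvalues < 0, so H is negative definite -> x* is a strict local max.

max


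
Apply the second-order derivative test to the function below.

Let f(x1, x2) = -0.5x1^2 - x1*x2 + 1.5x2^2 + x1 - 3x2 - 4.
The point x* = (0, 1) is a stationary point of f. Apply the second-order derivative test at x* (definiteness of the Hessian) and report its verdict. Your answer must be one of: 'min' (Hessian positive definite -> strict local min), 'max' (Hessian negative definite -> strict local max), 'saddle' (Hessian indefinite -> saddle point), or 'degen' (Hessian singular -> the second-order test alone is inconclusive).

Compute the Hessian H = grad^2 f:
  H = [[-1, -1], [-1, 3]]
Verify stationarity: grad f(x*) = H x* + g = (0, 0).
Eigenvalues of H: -1.2361, 3.2361.
Eigenvalues have mixed signs, so H is indefinite -> x* is a saddle point.

saddle


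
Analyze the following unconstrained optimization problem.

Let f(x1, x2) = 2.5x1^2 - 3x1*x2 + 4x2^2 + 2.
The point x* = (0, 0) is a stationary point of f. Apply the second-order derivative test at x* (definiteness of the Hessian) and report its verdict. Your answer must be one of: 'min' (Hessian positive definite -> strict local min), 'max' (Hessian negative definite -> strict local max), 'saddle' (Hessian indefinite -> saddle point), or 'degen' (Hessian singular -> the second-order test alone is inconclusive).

Compute the Hessian H = grad^2 f:
  H = [[5, -3], [-3, 8]]
Verify stationarity: grad f(x*) = H x* + g = (0, 0).
Eigenvalues of H: 3.1459, 9.8541.
Both eigenvalues > 0, so H is positive definite -> x* is a strict local min.

min


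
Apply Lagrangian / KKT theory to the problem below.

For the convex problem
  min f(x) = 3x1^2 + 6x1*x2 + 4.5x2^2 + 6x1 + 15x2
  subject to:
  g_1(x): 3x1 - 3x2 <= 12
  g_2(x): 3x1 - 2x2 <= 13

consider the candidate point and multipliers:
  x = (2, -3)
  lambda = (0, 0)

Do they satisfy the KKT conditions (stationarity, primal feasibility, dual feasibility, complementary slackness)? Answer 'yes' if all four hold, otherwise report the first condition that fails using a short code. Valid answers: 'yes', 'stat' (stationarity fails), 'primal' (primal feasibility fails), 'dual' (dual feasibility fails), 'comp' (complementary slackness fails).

Gradient of f: grad f(x) = Q x + c = (0, 0)
Constraint values g_i(x) = a_i^T x - b_i:
  g_1((2, -3)) = 3
  g_2((2, -3)) = -1
Stationarity residual: grad f(x) + sum_i lambda_i a_i = (0, 0)
  -> stationarity OK
Primal feasibility (all g_i <= 0): FAILS
Dual feasibility (all lambda_i >= 0): OK
Complementary slackness (lambda_i * g_i(x) = 0 for all i): OK

Verdict: the first failing condition is primal_feasibility -> primal.

primal


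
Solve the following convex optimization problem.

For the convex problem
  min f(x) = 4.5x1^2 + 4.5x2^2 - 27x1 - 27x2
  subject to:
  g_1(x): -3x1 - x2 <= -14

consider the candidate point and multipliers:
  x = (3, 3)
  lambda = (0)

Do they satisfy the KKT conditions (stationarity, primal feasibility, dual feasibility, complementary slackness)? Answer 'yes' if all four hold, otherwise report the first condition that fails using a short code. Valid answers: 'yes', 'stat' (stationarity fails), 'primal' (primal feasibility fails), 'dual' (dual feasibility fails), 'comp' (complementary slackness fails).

Gradient of f: grad f(x) = Q x + c = (0, 0)
Constraint values g_i(x) = a_i^T x - b_i:
  g_1((3, 3)) = 2
Stationarity residual: grad f(x) + sum_i lambda_i a_i = (0, 0)
  -> stationarity OK
Primal feasibility (all g_i <= 0): FAILS
Dual feasibility (all lambda_i >= 0): OK
Complementary slackness (lambda_i * g_i(x) = 0 for all i): OK

Verdict: the first failing condition is primal_feasibility -> primal.

primal


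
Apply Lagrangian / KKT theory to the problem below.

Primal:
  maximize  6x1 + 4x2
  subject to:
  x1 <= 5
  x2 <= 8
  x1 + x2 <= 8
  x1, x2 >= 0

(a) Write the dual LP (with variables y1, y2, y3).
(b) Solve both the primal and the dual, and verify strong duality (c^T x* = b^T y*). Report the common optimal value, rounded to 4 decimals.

The standard primal-dual pair for 'max c^T x s.t. A x <= b, x >= 0' is:
  Dual:  min b^T y  s.t.  A^T y >= c,  y >= 0.

So the dual LP is:
  minimize  5y1 + 8y2 + 8y3
  subject to:
    y1 + y3 >= 6
    y2 + y3 >= 4
    y1, y2, y3 >= 0

Solving the primal: x* = (5, 3).
  primal value c^T x* = 42.
Solving the dual: y* = (2, 0, 4).
  dual value b^T y* = 42.
Strong duality: c^T x* = b^T y*. Confirmed.

42


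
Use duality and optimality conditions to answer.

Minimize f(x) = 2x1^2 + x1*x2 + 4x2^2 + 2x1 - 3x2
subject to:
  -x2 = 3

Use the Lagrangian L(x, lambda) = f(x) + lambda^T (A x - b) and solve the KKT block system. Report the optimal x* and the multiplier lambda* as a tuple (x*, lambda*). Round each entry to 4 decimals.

Form the Lagrangian:
  L(x, lambda) = (1/2) x^T Q x + c^T x + lambda^T (A x - b)
Stationarity (grad_x L = 0): Q x + c + A^T lambda = 0.
Primal feasibility: A x = b.

This gives the KKT block system:
  [ Q   A^T ] [ x     ]   [-c ]
  [ A    0  ] [ lambda ] = [ b ]

Solving the linear system:
  x*      = (0.25, -3)
  lambda* = (-26.75)
  f(x*)   = 44.875

x* = (0.25, -3), lambda* = (-26.75)


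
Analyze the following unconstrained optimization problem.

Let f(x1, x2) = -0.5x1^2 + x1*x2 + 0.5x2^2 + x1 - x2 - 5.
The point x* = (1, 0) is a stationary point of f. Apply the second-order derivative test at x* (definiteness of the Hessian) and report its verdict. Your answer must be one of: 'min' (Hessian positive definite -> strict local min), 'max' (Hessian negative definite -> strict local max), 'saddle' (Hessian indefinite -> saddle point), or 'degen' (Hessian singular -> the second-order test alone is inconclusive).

Compute the Hessian H = grad^2 f:
  H = [[-1, 1], [1, 1]]
Verify stationarity: grad f(x*) = H x* + g = (0, 0).
Eigenvalues of H: -1.4142, 1.4142.
Eigenvalues have mixed signs, so H is indefinite -> x* is a saddle point.

saddle


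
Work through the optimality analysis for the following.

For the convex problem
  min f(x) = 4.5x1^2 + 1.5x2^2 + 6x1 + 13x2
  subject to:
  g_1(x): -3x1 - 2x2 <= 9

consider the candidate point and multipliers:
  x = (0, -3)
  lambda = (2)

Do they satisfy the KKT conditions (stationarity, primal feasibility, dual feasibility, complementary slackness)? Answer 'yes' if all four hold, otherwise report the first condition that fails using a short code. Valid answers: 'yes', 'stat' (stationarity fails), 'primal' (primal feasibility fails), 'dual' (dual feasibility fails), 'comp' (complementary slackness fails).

Gradient of f: grad f(x) = Q x + c = (6, 4)
Constraint values g_i(x) = a_i^T x - b_i:
  g_1((0, -3)) = -3
Stationarity residual: grad f(x) + sum_i lambda_i a_i = (0, 0)
  -> stationarity OK
Primal feasibility (all g_i <= 0): OK
Dual feasibility (all lambda_i >= 0): OK
Complementary slackness (lambda_i * g_i(x) = 0 for all i): FAILS

Verdict: the first failing condition is complementary_slackness -> comp.

comp


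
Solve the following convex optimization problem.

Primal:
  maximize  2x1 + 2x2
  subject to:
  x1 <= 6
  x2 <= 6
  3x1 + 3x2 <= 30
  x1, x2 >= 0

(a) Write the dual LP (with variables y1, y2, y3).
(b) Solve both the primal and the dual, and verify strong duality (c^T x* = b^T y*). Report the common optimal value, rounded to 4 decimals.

The standard primal-dual pair for 'max c^T x s.t. A x <= b, x >= 0' is:
  Dual:  min b^T y  s.t.  A^T y >= c,  y >= 0.

So the dual LP is:
  minimize  6y1 + 6y2 + 30y3
  subject to:
    y1 + 3y3 >= 2
    y2 + 3y3 >= 2
    y1, y2, y3 >= 0

Solving the primal: x* = (4, 6).
  primal value c^T x* = 20.
Solving the dual: y* = (0, 0, 0.6667).
  dual value b^T y* = 20.
Strong duality: c^T x* = b^T y*. Confirmed.

20


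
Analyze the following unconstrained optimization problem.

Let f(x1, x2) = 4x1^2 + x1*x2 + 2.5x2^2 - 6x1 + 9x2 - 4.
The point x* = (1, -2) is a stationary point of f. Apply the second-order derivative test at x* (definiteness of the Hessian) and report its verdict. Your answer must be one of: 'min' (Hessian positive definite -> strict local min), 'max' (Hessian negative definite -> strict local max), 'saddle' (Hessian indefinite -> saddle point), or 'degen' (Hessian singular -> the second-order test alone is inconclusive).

Compute the Hessian H = grad^2 f:
  H = [[8, 1], [1, 5]]
Verify stationarity: grad f(x*) = H x* + g = (0, 0).
Eigenvalues of H: 4.6972, 8.3028.
Both eigenvalues > 0, so H is positive definite -> x* is a strict local min.

min


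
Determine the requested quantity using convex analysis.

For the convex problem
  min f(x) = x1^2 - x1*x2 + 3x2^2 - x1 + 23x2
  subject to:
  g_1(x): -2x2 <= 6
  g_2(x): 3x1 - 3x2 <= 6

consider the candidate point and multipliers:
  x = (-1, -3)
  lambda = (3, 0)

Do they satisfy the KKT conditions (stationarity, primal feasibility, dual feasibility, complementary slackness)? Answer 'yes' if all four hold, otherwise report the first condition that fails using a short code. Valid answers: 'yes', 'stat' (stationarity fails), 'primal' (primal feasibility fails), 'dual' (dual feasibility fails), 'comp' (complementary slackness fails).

Gradient of f: grad f(x) = Q x + c = (0, 6)
Constraint values g_i(x) = a_i^T x - b_i:
  g_1((-1, -3)) = 0
  g_2((-1, -3)) = 0
Stationarity residual: grad f(x) + sum_i lambda_i a_i = (0, 0)
  -> stationarity OK
Primal feasibility (all g_i <= 0): OK
Dual feasibility (all lambda_i >= 0): OK
Complementary slackness (lambda_i * g_i(x) = 0 for all i): OK

Verdict: yes, KKT holds.

yes


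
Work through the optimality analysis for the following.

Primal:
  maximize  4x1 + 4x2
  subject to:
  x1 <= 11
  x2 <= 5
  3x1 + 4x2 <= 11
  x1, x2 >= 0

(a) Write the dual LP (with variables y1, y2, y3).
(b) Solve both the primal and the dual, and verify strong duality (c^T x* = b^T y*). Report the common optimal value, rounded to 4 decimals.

The standard primal-dual pair for 'max c^T x s.t. A x <= b, x >= 0' is:
  Dual:  min b^T y  s.t.  A^T y >= c,  y >= 0.

So the dual LP is:
  minimize  11y1 + 5y2 + 11y3
  subject to:
    y1 + 3y3 >= 4
    y2 + 4y3 >= 4
    y1, y2, y3 >= 0

Solving the primal: x* = (3.6667, 0).
  primal value c^T x* = 14.6667.
Solving the dual: y* = (0, 0, 1.3333).
  dual value b^T y* = 14.6667.
Strong duality: c^T x* = b^T y*. Confirmed.

14.6667


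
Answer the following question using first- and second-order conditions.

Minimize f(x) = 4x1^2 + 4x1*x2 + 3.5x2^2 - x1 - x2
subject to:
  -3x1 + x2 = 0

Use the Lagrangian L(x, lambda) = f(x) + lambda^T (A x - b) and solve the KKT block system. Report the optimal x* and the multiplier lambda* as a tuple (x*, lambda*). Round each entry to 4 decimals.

Form the Lagrangian:
  L(x, lambda) = (1/2) x^T Q x + c^T x + lambda^T (A x - b)
Stationarity (grad_x L = 0): Q x + c + A^T lambda = 0.
Primal feasibility: A x = b.

This gives the KKT block system:
  [ Q   A^T ] [ x     ]   [-c ]
  [ A    0  ] [ lambda ] = [ b ]

Solving the linear system:
  x*      = (0.0421, 0.1263)
  lambda* = (-0.0526)
  f(x*)   = -0.0842

x* = (0.0421, 0.1263), lambda* = (-0.0526)


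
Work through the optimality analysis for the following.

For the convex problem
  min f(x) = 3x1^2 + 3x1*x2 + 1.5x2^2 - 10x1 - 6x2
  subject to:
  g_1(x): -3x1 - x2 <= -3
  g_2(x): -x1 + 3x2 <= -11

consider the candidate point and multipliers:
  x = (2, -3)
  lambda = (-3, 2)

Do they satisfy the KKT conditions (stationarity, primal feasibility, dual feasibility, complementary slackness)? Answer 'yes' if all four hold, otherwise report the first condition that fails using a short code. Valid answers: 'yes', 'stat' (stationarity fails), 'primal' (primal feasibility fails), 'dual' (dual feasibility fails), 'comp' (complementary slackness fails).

Gradient of f: grad f(x) = Q x + c = (-7, -9)
Constraint values g_i(x) = a_i^T x - b_i:
  g_1((2, -3)) = 0
  g_2((2, -3)) = 0
Stationarity residual: grad f(x) + sum_i lambda_i a_i = (0, 0)
  -> stationarity OK
Primal feasibility (all g_i <= 0): OK
Dual feasibility (all lambda_i >= 0): FAILS
Complementary slackness (lambda_i * g_i(x) = 0 for all i): OK

Verdict: the first failing condition is dual_feasibility -> dual.

dual


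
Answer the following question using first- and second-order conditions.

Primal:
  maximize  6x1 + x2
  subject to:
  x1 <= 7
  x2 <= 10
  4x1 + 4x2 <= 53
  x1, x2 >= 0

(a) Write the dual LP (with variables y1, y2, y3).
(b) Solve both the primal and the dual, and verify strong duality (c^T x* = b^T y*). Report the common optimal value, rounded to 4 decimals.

The standard primal-dual pair for 'max c^T x s.t. A x <= b, x >= 0' is:
  Dual:  min b^T y  s.t.  A^T y >= c,  y >= 0.

So the dual LP is:
  minimize  7y1 + 10y2 + 53y3
  subject to:
    y1 + 4y3 >= 6
    y2 + 4y3 >= 1
    y1, y2, y3 >= 0

Solving the primal: x* = (7, 6.25).
  primal value c^T x* = 48.25.
Solving the dual: y* = (5, 0, 0.25).
  dual value b^T y* = 48.25.
Strong duality: c^T x* = b^T y*. Confirmed.

48.25


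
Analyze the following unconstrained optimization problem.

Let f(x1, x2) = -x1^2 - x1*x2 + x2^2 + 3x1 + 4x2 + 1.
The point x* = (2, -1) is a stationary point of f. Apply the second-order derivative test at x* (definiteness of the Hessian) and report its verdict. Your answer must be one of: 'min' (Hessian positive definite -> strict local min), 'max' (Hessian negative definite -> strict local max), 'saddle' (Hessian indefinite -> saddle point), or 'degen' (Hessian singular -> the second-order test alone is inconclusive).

Compute the Hessian H = grad^2 f:
  H = [[-2, -1], [-1, 2]]
Verify stationarity: grad f(x*) = H x* + g = (0, 0).
Eigenvalues of H: -2.2361, 2.2361.
Eigenvalues have mixed signs, so H is indefinite -> x* is a saddle point.

saddle


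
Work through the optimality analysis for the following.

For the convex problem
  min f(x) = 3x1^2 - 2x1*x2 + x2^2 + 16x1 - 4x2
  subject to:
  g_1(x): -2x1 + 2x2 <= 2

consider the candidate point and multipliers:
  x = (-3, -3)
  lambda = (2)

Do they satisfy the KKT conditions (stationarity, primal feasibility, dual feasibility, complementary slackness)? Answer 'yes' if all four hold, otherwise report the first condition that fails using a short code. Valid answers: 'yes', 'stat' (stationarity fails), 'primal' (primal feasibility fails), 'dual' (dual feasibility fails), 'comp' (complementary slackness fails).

Gradient of f: grad f(x) = Q x + c = (4, -4)
Constraint values g_i(x) = a_i^T x - b_i:
  g_1((-3, -3)) = -2
Stationarity residual: grad f(x) + sum_i lambda_i a_i = (0, 0)
  -> stationarity OK
Primal feasibility (all g_i <= 0): OK
Dual feasibility (all lambda_i >= 0): OK
Complementary slackness (lambda_i * g_i(x) = 0 for all i): FAILS

Verdict: the first failing condition is complementary_slackness -> comp.

comp


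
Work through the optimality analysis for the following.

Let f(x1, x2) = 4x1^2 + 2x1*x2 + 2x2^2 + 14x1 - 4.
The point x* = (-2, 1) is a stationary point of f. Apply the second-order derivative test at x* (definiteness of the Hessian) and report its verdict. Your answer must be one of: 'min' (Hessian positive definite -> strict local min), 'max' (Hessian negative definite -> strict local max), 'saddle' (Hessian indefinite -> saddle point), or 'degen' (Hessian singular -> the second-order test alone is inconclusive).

Compute the Hessian H = grad^2 f:
  H = [[8, 2], [2, 4]]
Verify stationarity: grad f(x*) = H x* + g = (0, 0).
Eigenvalues of H: 3.1716, 8.8284.
Both eigenvalues > 0, so H is positive definite -> x* is a strict local min.

min


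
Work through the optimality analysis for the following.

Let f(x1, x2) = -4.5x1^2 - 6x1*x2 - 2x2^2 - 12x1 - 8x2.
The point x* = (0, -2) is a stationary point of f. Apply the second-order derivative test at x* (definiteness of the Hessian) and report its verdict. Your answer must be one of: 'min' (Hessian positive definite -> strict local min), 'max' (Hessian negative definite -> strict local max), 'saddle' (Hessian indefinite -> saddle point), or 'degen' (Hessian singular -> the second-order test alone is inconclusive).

Compute the Hessian H = grad^2 f:
  H = [[-9, -6], [-6, -4]]
Verify stationarity: grad f(x*) = H x* + g = (0, 0).
Eigenvalues of H: -13, 0.
H has a zero eigenvalue (singular; negative semidefinite but not definite), so H is neither positive definite, negative definite, nor indefinite. The second-order test alone is inconclusive -> degen.
(Indeed, f is constant along the null direction of H through x*, so x* is not a strict local extremum.)

degen


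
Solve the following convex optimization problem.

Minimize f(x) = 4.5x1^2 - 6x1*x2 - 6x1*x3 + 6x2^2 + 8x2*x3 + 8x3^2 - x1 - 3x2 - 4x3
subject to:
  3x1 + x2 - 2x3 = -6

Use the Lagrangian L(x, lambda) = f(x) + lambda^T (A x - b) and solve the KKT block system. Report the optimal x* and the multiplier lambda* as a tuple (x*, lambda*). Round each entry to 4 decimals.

Form the Lagrangian:
  L(x, lambda) = (1/2) x^T Q x + c^T x + lambda^T (A x - b)
Stationarity (grad_x L = 0): Q x + c + A^T lambda = 0.
Primal feasibility: A x = b.

This gives the KKT block system:
  [ Q   A^T ] [ x     ]   [-c ]
  [ A    0  ] [ lambda ] = [ b ]

Solving the linear system:
  x*      = (-1.1418, -1.078, 0.7482)
  lambda* = (3.0993)
  f(x*)   = 9.9894

x* = (-1.1418, -1.078, 0.7482), lambda* = (3.0993)


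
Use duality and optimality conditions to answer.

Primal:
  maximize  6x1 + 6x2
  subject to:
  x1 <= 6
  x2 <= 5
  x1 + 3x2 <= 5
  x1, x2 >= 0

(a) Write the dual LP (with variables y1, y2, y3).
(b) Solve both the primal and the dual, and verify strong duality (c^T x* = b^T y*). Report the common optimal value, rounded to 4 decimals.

The standard primal-dual pair for 'max c^T x s.t. A x <= b, x >= 0' is:
  Dual:  min b^T y  s.t.  A^T y >= c,  y >= 0.

So the dual LP is:
  minimize  6y1 + 5y2 + 5y3
  subject to:
    y1 + y3 >= 6
    y2 + 3y3 >= 6
    y1, y2, y3 >= 0

Solving the primal: x* = (5, 0).
  primal value c^T x* = 30.
Solving the dual: y* = (0, 0, 6).
  dual value b^T y* = 30.
Strong duality: c^T x* = b^T y*. Confirmed.

30


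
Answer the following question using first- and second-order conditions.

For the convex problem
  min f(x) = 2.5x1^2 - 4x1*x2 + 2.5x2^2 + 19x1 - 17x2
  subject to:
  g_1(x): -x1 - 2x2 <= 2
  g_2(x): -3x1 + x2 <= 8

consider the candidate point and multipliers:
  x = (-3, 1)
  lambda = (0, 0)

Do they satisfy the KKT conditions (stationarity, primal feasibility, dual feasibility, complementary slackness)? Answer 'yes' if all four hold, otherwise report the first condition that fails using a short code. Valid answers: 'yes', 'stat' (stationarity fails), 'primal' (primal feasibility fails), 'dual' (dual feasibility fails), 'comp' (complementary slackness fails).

Gradient of f: grad f(x) = Q x + c = (0, 0)
Constraint values g_i(x) = a_i^T x - b_i:
  g_1((-3, 1)) = -1
  g_2((-3, 1)) = 2
Stationarity residual: grad f(x) + sum_i lambda_i a_i = (0, 0)
  -> stationarity OK
Primal feasibility (all g_i <= 0): FAILS
Dual feasibility (all lambda_i >= 0): OK
Complementary slackness (lambda_i * g_i(x) = 0 for all i): OK

Verdict: the first failing condition is primal_feasibility -> primal.

primal


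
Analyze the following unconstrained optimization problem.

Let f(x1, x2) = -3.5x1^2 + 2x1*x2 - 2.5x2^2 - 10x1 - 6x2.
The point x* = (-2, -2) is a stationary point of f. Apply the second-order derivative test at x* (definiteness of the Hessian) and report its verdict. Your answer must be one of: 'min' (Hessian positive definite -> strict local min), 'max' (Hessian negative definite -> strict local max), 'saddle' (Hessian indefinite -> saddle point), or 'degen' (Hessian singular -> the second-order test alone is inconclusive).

Compute the Hessian H = grad^2 f:
  H = [[-7, 2], [2, -5]]
Verify stationarity: grad f(x*) = H x* + g = (0, 0).
Eigenvalues of H: -8.2361, -3.7639.
Both eigenvalues < 0, so H is negative definite -> x* is a strict local max.

max


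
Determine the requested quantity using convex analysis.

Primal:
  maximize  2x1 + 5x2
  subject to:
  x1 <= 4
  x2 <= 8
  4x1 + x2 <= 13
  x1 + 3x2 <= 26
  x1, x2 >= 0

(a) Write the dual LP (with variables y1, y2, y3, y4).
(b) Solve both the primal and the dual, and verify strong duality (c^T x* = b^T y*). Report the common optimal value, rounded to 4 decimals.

The standard primal-dual pair for 'max c^T x s.t. A x <= b, x >= 0' is:
  Dual:  min b^T y  s.t.  A^T y >= c,  y >= 0.

So the dual LP is:
  minimize  4y1 + 8y2 + 13y3 + 26y4
  subject to:
    y1 + 4y3 + y4 >= 2
    y2 + y3 + 3y4 >= 5
    y1, y2, y3, y4 >= 0

Solving the primal: x* = (1.25, 8).
  primal value c^T x* = 42.5.
Solving the dual: y* = (0, 4.5, 0.5, 0).
  dual value b^T y* = 42.5.
Strong duality: c^T x* = b^T y*. Confirmed.

42.5


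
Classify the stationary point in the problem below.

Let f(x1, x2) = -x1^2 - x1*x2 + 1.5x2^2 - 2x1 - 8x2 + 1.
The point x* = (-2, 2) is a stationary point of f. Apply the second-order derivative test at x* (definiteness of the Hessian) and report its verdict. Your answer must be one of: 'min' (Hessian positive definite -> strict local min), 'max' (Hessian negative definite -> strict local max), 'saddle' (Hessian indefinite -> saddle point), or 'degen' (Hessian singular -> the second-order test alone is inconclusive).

Compute the Hessian H = grad^2 f:
  H = [[-2, -1], [-1, 3]]
Verify stationarity: grad f(x*) = H x* + g = (0, 0).
Eigenvalues of H: -2.1926, 3.1926.
Eigenvalues have mixed signs, so H is indefinite -> x* is a saddle point.

saddle


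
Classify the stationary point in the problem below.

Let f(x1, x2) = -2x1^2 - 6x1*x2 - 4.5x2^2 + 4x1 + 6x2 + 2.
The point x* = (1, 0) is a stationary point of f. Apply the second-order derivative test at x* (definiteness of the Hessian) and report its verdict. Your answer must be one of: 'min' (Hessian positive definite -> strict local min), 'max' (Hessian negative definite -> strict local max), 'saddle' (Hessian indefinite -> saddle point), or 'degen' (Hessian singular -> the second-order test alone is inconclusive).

Compute the Hessian H = grad^2 f:
  H = [[-4, -6], [-6, -9]]
Verify stationarity: grad f(x*) = H x* + g = (0, 0).
Eigenvalues of H: -13, 0.
H has a zero eigenvalue (singular; negative semidefinite but not definite), so H is neither positive definite, negative definite, nor indefinite. The second-order test alone is inconclusive -> degen.
(Indeed, f is constant along the null direction of H through x*, so x* is not a strict local extremum.)

degen


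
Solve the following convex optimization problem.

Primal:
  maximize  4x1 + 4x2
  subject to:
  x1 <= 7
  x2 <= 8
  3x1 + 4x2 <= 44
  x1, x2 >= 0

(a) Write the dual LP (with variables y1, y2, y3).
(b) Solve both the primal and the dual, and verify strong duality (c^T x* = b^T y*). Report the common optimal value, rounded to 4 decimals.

The standard primal-dual pair for 'max c^T x s.t. A x <= b, x >= 0' is:
  Dual:  min b^T y  s.t.  A^T y >= c,  y >= 0.

So the dual LP is:
  minimize  7y1 + 8y2 + 44y3
  subject to:
    y1 + 3y3 >= 4
    y2 + 4y3 >= 4
    y1, y2, y3 >= 0

Solving the primal: x* = (7, 5.75).
  primal value c^T x* = 51.
Solving the dual: y* = (1, 0, 1).
  dual value b^T y* = 51.
Strong duality: c^T x* = b^T y*. Confirmed.

51


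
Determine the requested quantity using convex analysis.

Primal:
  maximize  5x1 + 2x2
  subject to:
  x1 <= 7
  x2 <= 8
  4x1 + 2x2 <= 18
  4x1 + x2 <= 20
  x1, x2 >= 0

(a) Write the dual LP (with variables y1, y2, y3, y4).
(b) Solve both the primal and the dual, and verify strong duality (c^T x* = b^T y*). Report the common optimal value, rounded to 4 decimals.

The standard primal-dual pair for 'max c^T x s.t. A x <= b, x >= 0' is:
  Dual:  min b^T y  s.t.  A^T y >= c,  y >= 0.

So the dual LP is:
  minimize  7y1 + 8y2 + 18y3 + 20y4
  subject to:
    y1 + 4y3 + 4y4 >= 5
    y2 + 2y3 + y4 >= 2
    y1, y2, y3, y4 >= 0

Solving the primal: x* = (4.5, 0).
  primal value c^T x* = 22.5.
Solving the dual: y* = (0, 0, 1.25, 0).
  dual value b^T y* = 22.5.
Strong duality: c^T x* = b^T y*. Confirmed.

22.5


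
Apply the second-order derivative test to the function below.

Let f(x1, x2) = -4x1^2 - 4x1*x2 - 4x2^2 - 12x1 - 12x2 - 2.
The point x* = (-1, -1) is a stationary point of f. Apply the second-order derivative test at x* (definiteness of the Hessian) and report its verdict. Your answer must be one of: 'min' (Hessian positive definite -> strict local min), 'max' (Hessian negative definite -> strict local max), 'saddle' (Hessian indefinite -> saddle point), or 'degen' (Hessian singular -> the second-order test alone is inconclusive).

Compute the Hessian H = grad^2 f:
  H = [[-8, -4], [-4, -8]]
Verify stationarity: grad f(x*) = H x* + g = (0, 0).
Eigenvalues of H: -12, -4.
Both eigenvalues < 0, so H is negative definite -> x* is a strict local max.

max


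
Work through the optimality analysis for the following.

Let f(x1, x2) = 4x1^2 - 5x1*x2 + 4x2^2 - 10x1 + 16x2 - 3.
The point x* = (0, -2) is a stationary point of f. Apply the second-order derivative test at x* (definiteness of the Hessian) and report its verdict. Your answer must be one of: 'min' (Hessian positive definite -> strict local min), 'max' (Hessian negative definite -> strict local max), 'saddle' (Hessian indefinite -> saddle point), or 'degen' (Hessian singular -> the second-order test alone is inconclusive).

Compute the Hessian H = grad^2 f:
  H = [[8, -5], [-5, 8]]
Verify stationarity: grad f(x*) = H x* + g = (0, 0).
Eigenvalues of H: 3, 13.
Both eigenvalues > 0, so H is positive definite -> x* is a strict local min.

min


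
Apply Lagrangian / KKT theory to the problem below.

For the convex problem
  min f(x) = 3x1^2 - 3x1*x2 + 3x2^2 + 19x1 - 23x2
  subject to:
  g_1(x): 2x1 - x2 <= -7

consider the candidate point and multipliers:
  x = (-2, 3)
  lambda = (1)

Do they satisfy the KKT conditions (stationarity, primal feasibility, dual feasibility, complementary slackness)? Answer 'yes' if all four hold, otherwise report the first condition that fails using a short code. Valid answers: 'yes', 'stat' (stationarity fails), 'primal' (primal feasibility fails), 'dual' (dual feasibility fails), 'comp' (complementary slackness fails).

Gradient of f: grad f(x) = Q x + c = (-2, 1)
Constraint values g_i(x) = a_i^T x - b_i:
  g_1((-2, 3)) = 0
Stationarity residual: grad f(x) + sum_i lambda_i a_i = (0, 0)
  -> stationarity OK
Primal feasibility (all g_i <= 0): OK
Dual feasibility (all lambda_i >= 0): OK
Complementary slackness (lambda_i * g_i(x) = 0 for all i): OK

Verdict: yes, KKT holds.

yes


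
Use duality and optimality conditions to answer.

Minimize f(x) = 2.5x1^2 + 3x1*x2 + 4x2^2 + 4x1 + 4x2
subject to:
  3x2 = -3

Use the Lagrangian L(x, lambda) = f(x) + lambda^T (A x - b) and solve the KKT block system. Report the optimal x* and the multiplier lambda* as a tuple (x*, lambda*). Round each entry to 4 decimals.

Form the Lagrangian:
  L(x, lambda) = (1/2) x^T Q x + c^T x + lambda^T (A x - b)
Stationarity (grad_x L = 0): Q x + c + A^T lambda = 0.
Primal feasibility: A x = b.

This gives the KKT block system:
  [ Q   A^T ] [ x     ]   [-c ]
  [ A    0  ] [ lambda ] = [ b ]

Solving the linear system:
  x*      = (-0.2, -1)
  lambda* = (1.5333)
  f(x*)   = -0.1

x* = (-0.2, -1), lambda* = (1.5333)


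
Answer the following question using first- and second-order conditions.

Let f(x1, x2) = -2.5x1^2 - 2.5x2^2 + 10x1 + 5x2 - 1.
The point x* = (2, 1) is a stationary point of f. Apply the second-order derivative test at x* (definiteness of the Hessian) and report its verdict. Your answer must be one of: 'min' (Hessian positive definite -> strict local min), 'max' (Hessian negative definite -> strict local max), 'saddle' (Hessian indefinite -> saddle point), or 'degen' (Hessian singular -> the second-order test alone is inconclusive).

Compute the Hessian H = grad^2 f:
  H = [[-5, 0], [0, -5]]
Verify stationarity: grad f(x*) = H x* + g = (0, 0).
Eigenvalues of H: -5, -5.
Both eigenvalues < 0, so H is negative definite -> x* is a strict local max.

max


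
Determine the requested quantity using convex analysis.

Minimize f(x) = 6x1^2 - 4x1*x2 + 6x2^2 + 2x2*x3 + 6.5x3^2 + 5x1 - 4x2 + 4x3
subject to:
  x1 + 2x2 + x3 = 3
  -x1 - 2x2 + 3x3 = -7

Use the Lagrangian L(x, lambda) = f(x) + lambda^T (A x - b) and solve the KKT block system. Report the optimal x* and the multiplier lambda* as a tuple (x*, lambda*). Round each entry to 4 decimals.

Form the Lagrangian:
  L(x, lambda) = (1/2) x^T Q x + c^T x + lambda^T (A x - b)
Stationarity (grad_x L = 0): Q x + c + A^T lambda = 0.
Primal feasibility: A x = b.

This gives the KKT block system:
  [ Q   A^T ] [ x     ]   [-c ]
  [ A    0  ] [ lambda ] = [ b ]

Solving the linear system:
  x*      = (0.6316, 1.6842, -1)
  lambda* = (-2.9737, 2.8684)
  f(x*)   = 10.7105

x* = (0.6316, 1.6842, -1), lambda* = (-2.9737, 2.8684)


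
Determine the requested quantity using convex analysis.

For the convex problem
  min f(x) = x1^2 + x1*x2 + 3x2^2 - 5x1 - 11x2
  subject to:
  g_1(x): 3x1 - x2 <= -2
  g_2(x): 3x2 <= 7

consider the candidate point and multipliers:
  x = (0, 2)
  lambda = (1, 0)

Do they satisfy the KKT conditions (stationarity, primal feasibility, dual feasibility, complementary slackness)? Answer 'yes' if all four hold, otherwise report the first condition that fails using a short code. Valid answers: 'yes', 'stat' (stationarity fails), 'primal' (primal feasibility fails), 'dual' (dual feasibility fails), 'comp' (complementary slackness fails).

Gradient of f: grad f(x) = Q x + c = (-3, 1)
Constraint values g_i(x) = a_i^T x - b_i:
  g_1((0, 2)) = 0
  g_2((0, 2)) = -1
Stationarity residual: grad f(x) + sum_i lambda_i a_i = (0, 0)
  -> stationarity OK
Primal feasibility (all g_i <= 0): OK
Dual feasibility (all lambda_i >= 0): OK
Complementary slackness (lambda_i * g_i(x) = 0 for all i): OK

Verdict: yes, KKT holds.

yes
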